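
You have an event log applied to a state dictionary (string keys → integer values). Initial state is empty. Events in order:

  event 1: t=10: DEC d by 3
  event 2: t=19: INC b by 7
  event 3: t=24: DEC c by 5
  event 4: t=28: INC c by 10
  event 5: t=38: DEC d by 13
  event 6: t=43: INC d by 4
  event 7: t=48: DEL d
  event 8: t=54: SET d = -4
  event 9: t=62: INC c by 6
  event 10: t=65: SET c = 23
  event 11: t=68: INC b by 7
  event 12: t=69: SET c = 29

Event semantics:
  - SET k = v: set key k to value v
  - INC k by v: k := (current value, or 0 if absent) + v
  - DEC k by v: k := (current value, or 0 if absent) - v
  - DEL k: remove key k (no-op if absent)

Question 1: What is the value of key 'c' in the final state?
Track key 'c' through all 12 events:
  event 1 (t=10: DEC d by 3): c unchanged
  event 2 (t=19: INC b by 7): c unchanged
  event 3 (t=24: DEC c by 5): c (absent) -> -5
  event 4 (t=28: INC c by 10): c -5 -> 5
  event 5 (t=38: DEC d by 13): c unchanged
  event 6 (t=43: INC d by 4): c unchanged
  event 7 (t=48: DEL d): c unchanged
  event 8 (t=54: SET d = -4): c unchanged
  event 9 (t=62: INC c by 6): c 5 -> 11
  event 10 (t=65: SET c = 23): c 11 -> 23
  event 11 (t=68: INC b by 7): c unchanged
  event 12 (t=69: SET c = 29): c 23 -> 29
Final: c = 29

Answer: 29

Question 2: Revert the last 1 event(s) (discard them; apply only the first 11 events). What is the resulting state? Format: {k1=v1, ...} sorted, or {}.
Answer: {b=14, c=23, d=-4}

Derivation:
Keep first 11 events (discard last 1):
  after event 1 (t=10: DEC d by 3): {d=-3}
  after event 2 (t=19: INC b by 7): {b=7, d=-3}
  after event 3 (t=24: DEC c by 5): {b=7, c=-5, d=-3}
  after event 4 (t=28: INC c by 10): {b=7, c=5, d=-3}
  after event 5 (t=38: DEC d by 13): {b=7, c=5, d=-16}
  after event 6 (t=43: INC d by 4): {b=7, c=5, d=-12}
  after event 7 (t=48: DEL d): {b=7, c=5}
  after event 8 (t=54: SET d = -4): {b=7, c=5, d=-4}
  after event 9 (t=62: INC c by 6): {b=7, c=11, d=-4}
  after event 10 (t=65: SET c = 23): {b=7, c=23, d=-4}
  after event 11 (t=68: INC b by 7): {b=14, c=23, d=-4}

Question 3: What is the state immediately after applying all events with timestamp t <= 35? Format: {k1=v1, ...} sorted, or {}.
Answer: {b=7, c=5, d=-3}

Derivation:
Apply events with t <= 35 (4 events):
  after event 1 (t=10: DEC d by 3): {d=-3}
  after event 2 (t=19: INC b by 7): {b=7, d=-3}
  after event 3 (t=24: DEC c by 5): {b=7, c=-5, d=-3}
  after event 4 (t=28: INC c by 10): {b=7, c=5, d=-3}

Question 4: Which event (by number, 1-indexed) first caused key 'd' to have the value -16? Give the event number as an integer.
Answer: 5

Derivation:
Looking for first event where d becomes -16:
  event 1: d = -3
  event 2: d = -3
  event 3: d = -3
  event 4: d = -3
  event 5: d -3 -> -16  <-- first match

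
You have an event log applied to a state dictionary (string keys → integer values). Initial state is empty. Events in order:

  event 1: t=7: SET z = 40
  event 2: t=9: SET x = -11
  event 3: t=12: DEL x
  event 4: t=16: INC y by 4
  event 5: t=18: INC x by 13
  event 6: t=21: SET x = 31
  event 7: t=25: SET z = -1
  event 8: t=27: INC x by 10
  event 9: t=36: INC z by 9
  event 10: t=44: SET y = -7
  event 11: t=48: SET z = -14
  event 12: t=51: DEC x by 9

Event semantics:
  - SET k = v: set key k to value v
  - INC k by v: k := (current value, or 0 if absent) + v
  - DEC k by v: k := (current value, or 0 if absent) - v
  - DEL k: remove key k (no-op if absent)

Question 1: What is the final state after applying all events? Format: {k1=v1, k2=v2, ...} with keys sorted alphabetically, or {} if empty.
  after event 1 (t=7: SET z = 40): {z=40}
  after event 2 (t=9: SET x = -11): {x=-11, z=40}
  after event 3 (t=12: DEL x): {z=40}
  after event 4 (t=16: INC y by 4): {y=4, z=40}
  after event 5 (t=18: INC x by 13): {x=13, y=4, z=40}
  after event 6 (t=21: SET x = 31): {x=31, y=4, z=40}
  after event 7 (t=25: SET z = -1): {x=31, y=4, z=-1}
  after event 8 (t=27: INC x by 10): {x=41, y=4, z=-1}
  after event 9 (t=36: INC z by 9): {x=41, y=4, z=8}
  after event 10 (t=44: SET y = -7): {x=41, y=-7, z=8}
  after event 11 (t=48: SET z = -14): {x=41, y=-7, z=-14}
  after event 12 (t=51: DEC x by 9): {x=32, y=-7, z=-14}

Answer: {x=32, y=-7, z=-14}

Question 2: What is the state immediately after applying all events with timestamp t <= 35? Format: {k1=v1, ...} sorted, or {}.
Apply events with t <= 35 (8 events):
  after event 1 (t=7: SET z = 40): {z=40}
  after event 2 (t=9: SET x = -11): {x=-11, z=40}
  after event 3 (t=12: DEL x): {z=40}
  after event 4 (t=16: INC y by 4): {y=4, z=40}
  after event 5 (t=18: INC x by 13): {x=13, y=4, z=40}
  after event 6 (t=21: SET x = 31): {x=31, y=4, z=40}
  after event 7 (t=25: SET z = -1): {x=31, y=4, z=-1}
  after event 8 (t=27: INC x by 10): {x=41, y=4, z=-1}

Answer: {x=41, y=4, z=-1}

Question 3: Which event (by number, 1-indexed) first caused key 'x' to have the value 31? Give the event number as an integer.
Looking for first event where x becomes 31:
  event 2: x = -11
  event 3: x = (absent)
  event 5: x = 13
  event 6: x 13 -> 31  <-- first match

Answer: 6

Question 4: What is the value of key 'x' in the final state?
Answer: 32

Derivation:
Track key 'x' through all 12 events:
  event 1 (t=7: SET z = 40): x unchanged
  event 2 (t=9: SET x = -11): x (absent) -> -11
  event 3 (t=12: DEL x): x -11 -> (absent)
  event 4 (t=16: INC y by 4): x unchanged
  event 5 (t=18: INC x by 13): x (absent) -> 13
  event 6 (t=21: SET x = 31): x 13 -> 31
  event 7 (t=25: SET z = -1): x unchanged
  event 8 (t=27: INC x by 10): x 31 -> 41
  event 9 (t=36: INC z by 9): x unchanged
  event 10 (t=44: SET y = -7): x unchanged
  event 11 (t=48: SET z = -14): x unchanged
  event 12 (t=51: DEC x by 9): x 41 -> 32
Final: x = 32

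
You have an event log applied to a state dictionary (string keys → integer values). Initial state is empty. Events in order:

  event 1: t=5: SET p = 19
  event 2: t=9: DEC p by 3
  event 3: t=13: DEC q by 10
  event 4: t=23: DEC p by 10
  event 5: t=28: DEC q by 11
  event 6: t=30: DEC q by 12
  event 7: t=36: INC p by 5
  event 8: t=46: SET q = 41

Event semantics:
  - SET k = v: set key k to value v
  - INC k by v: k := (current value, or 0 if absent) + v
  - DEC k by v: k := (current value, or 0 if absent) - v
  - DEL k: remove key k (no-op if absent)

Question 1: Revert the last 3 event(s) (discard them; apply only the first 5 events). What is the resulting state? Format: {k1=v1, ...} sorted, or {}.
Answer: {p=6, q=-21}

Derivation:
Keep first 5 events (discard last 3):
  after event 1 (t=5: SET p = 19): {p=19}
  after event 2 (t=9: DEC p by 3): {p=16}
  after event 3 (t=13: DEC q by 10): {p=16, q=-10}
  after event 4 (t=23: DEC p by 10): {p=6, q=-10}
  after event 5 (t=28: DEC q by 11): {p=6, q=-21}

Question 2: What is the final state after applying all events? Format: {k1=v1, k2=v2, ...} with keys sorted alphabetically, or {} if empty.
  after event 1 (t=5: SET p = 19): {p=19}
  after event 2 (t=9: DEC p by 3): {p=16}
  after event 3 (t=13: DEC q by 10): {p=16, q=-10}
  after event 4 (t=23: DEC p by 10): {p=6, q=-10}
  after event 5 (t=28: DEC q by 11): {p=6, q=-21}
  after event 6 (t=30: DEC q by 12): {p=6, q=-33}
  after event 7 (t=36: INC p by 5): {p=11, q=-33}
  after event 8 (t=46: SET q = 41): {p=11, q=41}

Answer: {p=11, q=41}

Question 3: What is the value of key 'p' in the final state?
Track key 'p' through all 8 events:
  event 1 (t=5: SET p = 19): p (absent) -> 19
  event 2 (t=9: DEC p by 3): p 19 -> 16
  event 3 (t=13: DEC q by 10): p unchanged
  event 4 (t=23: DEC p by 10): p 16 -> 6
  event 5 (t=28: DEC q by 11): p unchanged
  event 6 (t=30: DEC q by 12): p unchanged
  event 7 (t=36: INC p by 5): p 6 -> 11
  event 8 (t=46: SET q = 41): p unchanged
Final: p = 11

Answer: 11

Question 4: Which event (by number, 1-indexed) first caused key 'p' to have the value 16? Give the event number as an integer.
Answer: 2

Derivation:
Looking for first event where p becomes 16:
  event 1: p = 19
  event 2: p 19 -> 16  <-- first match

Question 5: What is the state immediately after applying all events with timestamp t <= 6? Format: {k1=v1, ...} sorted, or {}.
Apply events with t <= 6 (1 events):
  after event 1 (t=5: SET p = 19): {p=19}

Answer: {p=19}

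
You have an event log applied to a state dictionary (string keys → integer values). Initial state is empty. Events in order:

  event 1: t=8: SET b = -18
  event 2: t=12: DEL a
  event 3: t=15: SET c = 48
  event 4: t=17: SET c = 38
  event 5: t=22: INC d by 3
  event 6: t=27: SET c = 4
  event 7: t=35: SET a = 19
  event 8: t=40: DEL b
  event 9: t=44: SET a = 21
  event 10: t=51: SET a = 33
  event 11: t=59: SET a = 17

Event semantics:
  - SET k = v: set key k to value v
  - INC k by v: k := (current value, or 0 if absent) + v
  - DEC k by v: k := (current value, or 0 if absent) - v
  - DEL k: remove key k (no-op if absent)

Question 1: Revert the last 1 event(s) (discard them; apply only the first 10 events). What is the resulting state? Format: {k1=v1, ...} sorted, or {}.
Keep first 10 events (discard last 1):
  after event 1 (t=8: SET b = -18): {b=-18}
  after event 2 (t=12: DEL a): {b=-18}
  after event 3 (t=15: SET c = 48): {b=-18, c=48}
  after event 4 (t=17: SET c = 38): {b=-18, c=38}
  after event 5 (t=22: INC d by 3): {b=-18, c=38, d=3}
  after event 6 (t=27: SET c = 4): {b=-18, c=4, d=3}
  after event 7 (t=35: SET a = 19): {a=19, b=-18, c=4, d=3}
  after event 8 (t=40: DEL b): {a=19, c=4, d=3}
  after event 9 (t=44: SET a = 21): {a=21, c=4, d=3}
  after event 10 (t=51: SET a = 33): {a=33, c=4, d=3}

Answer: {a=33, c=4, d=3}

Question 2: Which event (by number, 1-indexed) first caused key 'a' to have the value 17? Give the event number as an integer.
Answer: 11

Derivation:
Looking for first event where a becomes 17:
  event 7: a = 19
  event 8: a = 19
  event 9: a = 21
  event 10: a = 33
  event 11: a 33 -> 17  <-- first match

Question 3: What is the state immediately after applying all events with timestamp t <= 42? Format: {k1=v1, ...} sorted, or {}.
Answer: {a=19, c=4, d=3}

Derivation:
Apply events with t <= 42 (8 events):
  after event 1 (t=8: SET b = -18): {b=-18}
  after event 2 (t=12: DEL a): {b=-18}
  after event 3 (t=15: SET c = 48): {b=-18, c=48}
  after event 4 (t=17: SET c = 38): {b=-18, c=38}
  after event 5 (t=22: INC d by 3): {b=-18, c=38, d=3}
  after event 6 (t=27: SET c = 4): {b=-18, c=4, d=3}
  after event 7 (t=35: SET a = 19): {a=19, b=-18, c=4, d=3}
  after event 8 (t=40: DEL b): {a=19, c=4, d=3}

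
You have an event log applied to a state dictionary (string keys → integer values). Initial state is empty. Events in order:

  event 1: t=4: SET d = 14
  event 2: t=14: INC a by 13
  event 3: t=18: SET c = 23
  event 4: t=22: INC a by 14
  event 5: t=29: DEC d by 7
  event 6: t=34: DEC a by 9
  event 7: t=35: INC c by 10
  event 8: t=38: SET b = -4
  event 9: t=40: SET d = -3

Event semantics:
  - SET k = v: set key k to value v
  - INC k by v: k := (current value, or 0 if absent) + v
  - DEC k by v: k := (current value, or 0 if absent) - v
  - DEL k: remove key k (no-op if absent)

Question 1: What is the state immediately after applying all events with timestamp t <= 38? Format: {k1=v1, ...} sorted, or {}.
Apply events with t <= 38 (8 events):
  after event 1 (t=4: SET d = 14): {d=14}
  after event 2 (t=14: INC a by 13): {a=13, d=14}
  after event 3 (t=18: SET c = 23): {a=13, c=23, d=14}
  after event 4 (t=22: INC a by 14): {a=27, c=23, d=14}
  after event 5 (t=29: DEC d by 7): {a=27, c=23, d=7}
  after event 6 (t=34: DEC a by 9): {a=18, c=23, d=7}
  after event 7 (t=35: INC c by 10): {a=18, c=33, d=7}
  after event 8 (t=38: SET b = -4): {a=18, b=-4, c=33, d=7}

Answer: {a=18, b=-4, c=33, d=7}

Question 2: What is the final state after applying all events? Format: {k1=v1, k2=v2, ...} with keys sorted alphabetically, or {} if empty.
  after event 1 (t=4: SET d = 14): {d=14}
  after event 2 (t=14: INC a by 13): {a=13, d=14}
  after event 3 (t=18: SET c = 23): {a=13, c=23, d=14}
  after event 4 (t=22: INC a by 14): {a=27, c=23, d=14}
  after event 5 (t=29: DEC d by 7): {a=27, c=23, d=7}
  after event 6 (t=34: DEC a by 9): {a=18, c=23, d=7}
  after event 7 (t=35: INC c by 10): {a=18, c=33, d=7}
  after event 8 (t=38: SET b = -4): {a=18, b=-4, c=33, d=7}
  after event 9 (t=40: SET d = -3): {a=18, b=-4, c=33, d=-3}

Answer: {a=18, b=-4, c=33, d=-3}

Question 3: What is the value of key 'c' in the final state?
Answer: 33

Derivation:
Track key 'c' through all 9 events:
  event 1 (t=4: SET d = 14): c unchanged
  event 2 (t=14: INC a by 13): c unchanged
  event 3 (t=18: SET c = 23): c (absent) -> 23
  event 4 (t=22: INC a by 14): c unchanged
  event 5 (t=29: DEC d by 7): c unchanged
  event 6 (t=34: DEC a by 9): c unchanged
  event 7 (t=35: INC c by 10): c 23 -> 33
  event 8 (t=38: SET b = -4): c unchanged
  event 9 (t=40: SET d = -3): c unchanged
Final: c = 33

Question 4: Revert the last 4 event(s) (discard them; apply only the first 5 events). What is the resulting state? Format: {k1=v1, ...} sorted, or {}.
Keep first 5 events (discard last 4):
  after event 1 (t=4: SET d = 14): {d=14}
  after event 2 (t=14: INC a by 13): {a=13, d=14}
  after event 3 (t=18: SET c = 23): {a=13, c=23, d=14}
  after event 4 (t=22: INC a by 14): {a=27, c=23, d=14}
  after event 5 (t=29: DEC d by 7): {a=27, c=23, d=7}

Answer: {a=27, c=23, d=7}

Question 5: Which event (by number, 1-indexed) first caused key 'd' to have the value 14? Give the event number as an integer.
Answer: 1

Derivation:
Looking for first event where d becomes 14:
  event 1: d (absent) -> 14  <-- first match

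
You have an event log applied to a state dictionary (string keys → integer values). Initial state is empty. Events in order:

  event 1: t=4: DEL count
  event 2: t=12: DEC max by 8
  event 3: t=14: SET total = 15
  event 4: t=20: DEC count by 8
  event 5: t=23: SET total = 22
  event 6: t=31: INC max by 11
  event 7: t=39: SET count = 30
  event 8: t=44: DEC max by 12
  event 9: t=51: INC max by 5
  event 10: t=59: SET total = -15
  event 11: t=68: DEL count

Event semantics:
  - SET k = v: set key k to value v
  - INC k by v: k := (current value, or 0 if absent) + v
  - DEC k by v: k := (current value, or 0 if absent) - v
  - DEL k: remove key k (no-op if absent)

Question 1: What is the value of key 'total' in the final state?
Track key 'total' through all 11 events:
  event 1 (t=4: DEL count): total unchanged
  event 2 (t=12: DEC max by 8): total unchanged
  event 3 (t=14: SET total = 15): total (absent) -> 15
  event 4 (t=20: DEC count by 8): total unchanged
  event 5 (t=23: SET total = 22): total 15 -> 22
  event 6 (t=31: INC max by 11): total unchanged
  event 7 (t=39: SET count = 30): total unchanged
  event 8 (t=44: DEC max by 12): total unchanged
  event 9 (t=51: INC max by 5): total unchanged
  event 10 (t=59: SET total = -15): total 22 -> -15
  event 11 (t=68: DEL count): total unchanged
Final: total = -15

Answer: -15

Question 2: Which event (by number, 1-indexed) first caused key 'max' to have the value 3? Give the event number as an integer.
Answer: 6

Derivation:
Looking for first event where max becomes 3:
  event 2: max = -8
  event 3: max = -8
  event 4: max = -8
  event 5: max = -8
  event 6: max -8 -> 3  <-- first match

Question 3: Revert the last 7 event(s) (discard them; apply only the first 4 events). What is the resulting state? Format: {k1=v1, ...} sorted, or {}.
Keep first 4 events (discard last 7):
  after event 1 (t=4: DEL count): {}
  after event 2 (t=12: DEC max by 8): {max=-8}
  after event 3 (t=14: SET total = 15): {max=-8, total=15}
  after event 4 (t=20: DEC count by 8): {count=-8, max=-8, total=15}

Answer: {count=-8, max=-8, total=15}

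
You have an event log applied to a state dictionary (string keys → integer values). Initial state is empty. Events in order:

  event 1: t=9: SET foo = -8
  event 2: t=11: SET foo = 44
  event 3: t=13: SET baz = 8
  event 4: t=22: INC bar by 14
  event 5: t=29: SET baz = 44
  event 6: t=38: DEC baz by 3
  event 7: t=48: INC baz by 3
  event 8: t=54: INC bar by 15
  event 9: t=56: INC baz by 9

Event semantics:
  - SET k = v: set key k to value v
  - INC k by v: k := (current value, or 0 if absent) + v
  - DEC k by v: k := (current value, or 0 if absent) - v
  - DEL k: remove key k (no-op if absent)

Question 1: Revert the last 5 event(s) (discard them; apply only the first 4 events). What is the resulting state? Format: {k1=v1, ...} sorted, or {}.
Keep first 4 events (discard last 5):
  after event 1 (t=9: SET foo = -8): {foo=-8}
  after event 2 (t=11: SET foo = 44): {foo=44}
  after event 3 (t=13: SET baz = 8): {baz=8, foo=44}
  after event 4 (t=22: INC bar by 14): {bar=14, baz=8, foo=44}

Answer: {bar=14, baz=8, foo=44}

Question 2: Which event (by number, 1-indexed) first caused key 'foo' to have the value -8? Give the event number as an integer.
Answer: 1

Derivation:
Looking for first event where foo becomes -8:
  event 1: foo (absent) -> -8  <-- first match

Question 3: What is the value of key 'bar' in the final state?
Track key 'bar' through all 9 events:
  event 1 (t=9: SET foo = -8): bar unchanged
  event 2 (t=11: SET foo = 44): bar unchanged
  event 3 (t=13: SET baz = 8): bar unchanged
  event 4 (t=22: INC bar by 14): bar (absent) -> 14
  event 5 (t=29: SET baz = 44): bar unchanged
  event 6 (t=38: DEC baz by 3): bar unchanged
  event 7 (t=48: INC baz by 3): bar unchanged
  event 8 (t=54: INC bar by 15): bar 14 -> 29
  event 9 (t=56: INC baz by 9): bar unchanged
Final: bar = 29

Answer: 29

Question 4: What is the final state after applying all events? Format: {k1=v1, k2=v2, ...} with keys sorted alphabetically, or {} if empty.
Answer: {bar=29, baz=53, foo=44}

Derivation:
  after event 1 (t=9: SET foo = -8): {foo=-8}
  after event 2 (t=11: SET foo = 44): {foo=44}
  after event 3 (t=13: SET baz = 8): {baz=8, foo=44}
  after event 4 (t=22: INC bar by 14): {bar=14, baz=8, foo=44}
  after event 5 (t=29: SET baz = 44): {bar=14, baz=44, foo=44}
  after event 6 (t=38: DEC baz by 3): {bar=14, baz=41, foo=44}
  after event 7 (t=48: INC baz by 3): {bar=14, baz=44, foo=44}
  after event 8 (t=54: INC bar by 15): {bar=29, baz=44, foo=44}
  after event 9 (t=56: INC baz by 9): {bar=29, baz=53, foo=44}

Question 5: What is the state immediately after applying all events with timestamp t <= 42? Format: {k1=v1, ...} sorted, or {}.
Answer: {bar=14, baz=41, foo=44}

Derivation:
Apply events with t <= 42 (6 events):
  after event 1 (t=9: SET foo = -8): {foo=-8}
  after event 2 (t=11: SET foo = 44): {foo=44}
  after event 3 (t=13: SET baz = 8): {baz=8, foo=44}
  after event 4 (t=22: INC bar by 14): {bar=14, baz=8, foo=44}
  after event 5 (t=29: SET baz = 44): {bar=14, baz=44, foo=44}
  after event 6 (t=38: DEC baz by 3): {bar=14, baz=41, foo=44}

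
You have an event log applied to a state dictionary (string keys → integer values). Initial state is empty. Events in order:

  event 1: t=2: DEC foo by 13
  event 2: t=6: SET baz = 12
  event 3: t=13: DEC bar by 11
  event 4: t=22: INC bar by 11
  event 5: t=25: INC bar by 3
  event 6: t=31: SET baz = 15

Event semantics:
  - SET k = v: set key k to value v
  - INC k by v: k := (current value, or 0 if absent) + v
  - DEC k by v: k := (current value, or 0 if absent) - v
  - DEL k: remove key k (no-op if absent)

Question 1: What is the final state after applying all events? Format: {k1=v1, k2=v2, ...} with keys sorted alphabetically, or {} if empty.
  after event 1 (t=2: DEC foo by 13): {foo=-13}
  after event 2 (t=6: SET baz = 12): {baz=12, foo=-13}
  after event 3 (t=13: DEC bar by 11): {bar=-11, baz=12, foo=-13}
  after event 4 (t=22: INC bar by 11): {bar=0, baz=12, foo=-13}
  after event 5 (t=25: INC bar by 3): {bar=3, baz=12, foo=-13}
  after event 6 (t=31: SET baz = 15): {bar=3, baz=15, foo=-13}

Answer: {bar=3, baz=15, foo=-13}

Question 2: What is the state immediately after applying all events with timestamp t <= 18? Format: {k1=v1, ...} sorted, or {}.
Answer: {bar=-11, baz=12, foo=-13}

Derivation:
Apply events with t <= 18 (3 events):
  after event 1 (t=2: DEC foo by 13): {foo=-13}
  after event 2 (t=6: SET baz = 12): {baz=12, foo=-13}
  after event 3 (t=13: DEC bar by 11): {bar=-11, baz=12, foo=-13}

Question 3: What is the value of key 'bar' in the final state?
Answer: 3

Derivation:
Track key 'bar' through all 6 events:
  event 1 (t=2: DEC foo by 13): bar unchanged
  event 2 (t=6: SET baz = 12): bar unchanged
  event 3 (t=13: DEC bar by 11): bar (absent) -> -11
  event 4 (t=22: INC bar by 11): bar -11 -> 0
  event 5 (t=25: INC bar by 3): bar 0 -> 3
  event 6 (t=31: SET baz = 15): bar unchanged
Final: bar = 3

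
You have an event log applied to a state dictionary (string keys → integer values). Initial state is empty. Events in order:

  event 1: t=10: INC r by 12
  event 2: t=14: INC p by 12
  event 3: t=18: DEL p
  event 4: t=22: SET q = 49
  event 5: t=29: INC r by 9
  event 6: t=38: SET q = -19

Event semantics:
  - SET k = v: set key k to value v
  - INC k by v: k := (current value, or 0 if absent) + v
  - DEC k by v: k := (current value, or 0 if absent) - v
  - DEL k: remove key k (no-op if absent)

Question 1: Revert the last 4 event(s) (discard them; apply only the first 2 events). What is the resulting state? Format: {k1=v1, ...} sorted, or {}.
Keep first 2 events (discard last 4):
  after event 1 (t=10: INC r by 12): {r=12}
  after event 2 (t=14: INC p by 12): {p=12, r=12}

Answer: {p=12, r=12}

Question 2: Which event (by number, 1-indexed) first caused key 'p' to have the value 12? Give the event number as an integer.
Looking for first event where p becomes 12:
  event 2: p (absent) -> 12  <-- first match

Answer: 2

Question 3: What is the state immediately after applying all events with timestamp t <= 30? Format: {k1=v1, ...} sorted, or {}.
Answer: {q=49, r=21}

Derivation:
Apply events with t <= 30 (5 events):
  after event 1 (t=10: INC r by 12): {r=12}
  after event 2 (t=14: INC p by 12): {p=12, r=12}
  after event 3 (t=18: DEL p): {r=12}
  after event 4 (t=22: SET q = 49): {q=49, r=12}
  after event 5 (t=29: INC r by 9): {q=49, r=21}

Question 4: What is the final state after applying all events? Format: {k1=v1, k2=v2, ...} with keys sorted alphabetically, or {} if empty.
  after event 1 (t=10: INC r by 12): {r=12}
  after event 2 (t=14: INC p by 12): {p=12, r=12}
  after event 3 (t=18: DEL p): {r=12}
  after event 4 (t=22: SET q = 49): {q=49, r=12}
  after event 5 (t=29: INC r by 9): {q=49, r=21}
  after event 6 (t=38: SET q = -19): {q=-19, r=21}

Answer: {q=-19, r=21}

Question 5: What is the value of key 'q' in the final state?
Answer: -19

Derivation:
Track key 'q' through all 6 events:
  event 1 (t=10: INC r by 12): q unchanged
  event 2 (t=14: INC p by 12): q unchanged
  event 3 (t=18: DEL p): q unchanged
  event 4 (t=22: SET q = 49): q (absent) -> 49
  event 5 (t=29: INC r by 9): q unchanged
  event 6 (t=38: SET q = -19): q 49 -> -19
Final: q = -19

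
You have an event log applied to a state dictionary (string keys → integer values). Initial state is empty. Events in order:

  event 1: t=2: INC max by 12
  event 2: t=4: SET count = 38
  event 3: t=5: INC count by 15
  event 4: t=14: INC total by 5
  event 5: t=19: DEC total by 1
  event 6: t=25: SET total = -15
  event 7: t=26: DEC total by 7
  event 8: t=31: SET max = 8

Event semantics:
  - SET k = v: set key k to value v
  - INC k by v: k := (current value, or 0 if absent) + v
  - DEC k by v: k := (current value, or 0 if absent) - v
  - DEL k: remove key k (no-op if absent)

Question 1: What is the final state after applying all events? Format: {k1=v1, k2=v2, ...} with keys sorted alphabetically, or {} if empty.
  after event 1 (t=2: INC max by 12): {max=12}
  after event 2 (t=4: SET count = 38): {count=38, max=12}
  after event 3 (t=5: INC count by 15): {count=53, max=12}
  after event 4 (t=14: INC total by 5): {count=53, max=12, total=5}
  after event 5 (t=19: DEC total by 1): {count=53, max=12, total=4}
  after event 6 (t=25: SET total = -15): {count=53, max=12, total=-15}
  after event 7 (t=26: DEC total by 7): {count=53, max=12, total=-22}
  after event 8 (t=31: SET max = 8): {count=53, max=8, total=-22}

Answer: {count=53, max=8, total=-22}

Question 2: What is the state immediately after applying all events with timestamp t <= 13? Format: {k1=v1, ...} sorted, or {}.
Answer: {count=53, max=12}

Derivation:
Apply events with t <= 13 (3 events):
  after event 1 (t=2: INC max by 12): {max=12}
  after event 2 (t=4: SET count = 38): {count=38, max=12}
  after event 3 (t=5: INC count by 15): {count=53, max=12}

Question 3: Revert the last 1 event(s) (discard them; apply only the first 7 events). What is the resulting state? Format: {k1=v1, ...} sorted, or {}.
Keep first 7 events (discard last 1):
  after event 1 (t=2: INC max by 12): {max=12}
  after event 2 (t=4: SET count = 38): {count=38, max=12}
  after event 3 (t=5: INC count by 15): {count=53, max=12}
  after event 4 (t=14: INC total by 5): {count=53, max=12, total=5}
  after event 5 (t=19: DEC total by 1): {count=53, max=12, total=4}
  after event 6 (t=25: SET total = -15): {count=53, max=12, total=-15}
  after event 7 (t=26: DEC total by 7): {count=53, max=12, total=-22}

Answer: {count=53, max=12, total=-22}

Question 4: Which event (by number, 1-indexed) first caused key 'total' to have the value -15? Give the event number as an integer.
Looking for first event where total becomes -15:
  event 4: total = 5
  event 5: total = 4
  event 6: total 4 -> -15  <-- first match

Answer: 6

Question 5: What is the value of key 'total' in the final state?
Track key 'total' through all 8 events:
  event 1 (t=2: INC max by 12): total unchanged
  event 2 (t=4: SET count = 38): total unchanged
  event 3 (t=5: INC count by 15): total unchanged
  event 4 (t=14: INC total by 5): total (absent) -> 5
  event 5 (t=19: DEC total by 1): total 5 -> 4
  event 6 (t=25: SET total = -15): total 4 -> -15
  event 7 (t=26: DEC total by 7): total -15 -> -22
  event 8 (t=31: SET max = 8): total unchanged
Final: total = -22

Answer: -22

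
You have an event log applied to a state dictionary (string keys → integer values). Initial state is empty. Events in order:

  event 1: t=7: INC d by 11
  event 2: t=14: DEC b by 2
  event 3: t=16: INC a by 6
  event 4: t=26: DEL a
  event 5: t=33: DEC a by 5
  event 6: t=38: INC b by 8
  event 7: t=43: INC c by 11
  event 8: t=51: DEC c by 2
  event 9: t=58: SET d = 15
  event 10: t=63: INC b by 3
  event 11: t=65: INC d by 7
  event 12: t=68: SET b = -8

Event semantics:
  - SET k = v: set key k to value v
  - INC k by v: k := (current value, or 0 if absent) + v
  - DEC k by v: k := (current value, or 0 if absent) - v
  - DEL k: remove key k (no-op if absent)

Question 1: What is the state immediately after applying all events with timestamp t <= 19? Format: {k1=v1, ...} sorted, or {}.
Answer: {a=6, b=-2, d=11}

Derivation:
Apply events with t <= 19 (3 events):
  after event 1 (t=7: INC d by 11): {d=11}
  after event 2 (t=14: DEC b by 2): {b=-2, d=11}
  after event 3 (t=16: INC a by 6): {a=6, b=-2, d=11}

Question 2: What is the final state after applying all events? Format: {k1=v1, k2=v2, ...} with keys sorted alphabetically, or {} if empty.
  after event 1 (t=7: INC d by 11): {d=11}
  after event 2 (t=14: DEC b by 2): {b=-2, d=11}
  after event 3 (t=16: INC a by 6): {a=6, b=-2, d=11}
  after event 4 (t=26: DEL a): {b=-2, d=11}
  after event 5 (t=33: DEC a by 5): {a=-5, b=-2, d=11}
  after event 6 (t=38: INC b by 8): {a=-5, b=6, d=11}
  after event 7 (t=43: INC c by 11): {a=-5, b=6, c=11, d=11}
  after event 8 (t=51: DEC c by 2): {a=-5, b=6, c=9, d=11}
  after event 9 (t=58: SET d = 15): {a=-5, b=6, c=9, d=15}
  after event 10 (t=63: INC b by 3): {a=-5, b=9, c=9, d=15}
  after event 11 (t=65: INC d by 7): {a=-5, b=9, c=9, d=22}
  after event 12 (t=68: SET b = -8): {a=-5, b=-8, c=9, d=22}

Answer: {a=-5, b=-8, c=9, d=22}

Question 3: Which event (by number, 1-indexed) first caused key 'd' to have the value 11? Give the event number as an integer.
Looking for first event where d becomes 11:
  event 1: d (absent) -> 11  <-- first match

Answer: 1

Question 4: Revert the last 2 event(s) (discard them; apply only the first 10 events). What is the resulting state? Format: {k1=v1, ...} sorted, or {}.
Answer: {a=-5, b=9, c=9, d=15}

Derivation:
Keep first 10 events (discard last 2):
  after event 1 (t=7: INC d by 11): {d=11}
  after event 2 (t=14: DEC b by 2): {b=-2, d=11}
  after event 3 (t=16: INC a by 6): {a=6, b=-2, d=11}
  after event 4 (t=26: DEL a): {b=-2, d=11}
  after event 5 (t=33: DEC a by 5): {a=-5, b=-2, d=11}
  after event 6 (t=38: INC b by 8): {a=-5, b=6, d=11}
  after event 7 (t=43: INC c by 11): {a=-5, b=6, c=11, d=11}
  after event 8 (t=51: DEC c by 2): {a=-5, b=6, c=9, d=11}
  after event 9 (t=58: SET d = 15): {a=-5, b=6, c=9, d=15}
  after event 10 (t=63: INC b by 3): {a=-5, b=9, c=9, d=15}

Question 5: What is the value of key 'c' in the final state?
Answer: 9

Derivation:
Track key 'c' through all 12 events:
  event 1 (t=7: INC d by 11): c unchanged
  event 2 (t=14: DEC b by 2): c unchanged
  event 3 (t=16: INC a by 6): c unchanged
  event 4 (t=26: DEL a): c unchanged
  event 5 (t=33: DEC a by 5): c unchanged
  event 6 (t=38: INC b by 8): c unchanged
  event 7 (t=43: INC c by 11): c (absent) -> 11
  event 8 (t=51: DEC c by 2): c 11 -> 9
  event 9 (t=58: SET d = 15): c unchanged
  event 10 (t=63: INC b by 3): c unchanged
  event 11 (t=65: INC d by 7): c unchanged
  event 12 (t=68: SET b = -8): c unchanged
Final: c = 9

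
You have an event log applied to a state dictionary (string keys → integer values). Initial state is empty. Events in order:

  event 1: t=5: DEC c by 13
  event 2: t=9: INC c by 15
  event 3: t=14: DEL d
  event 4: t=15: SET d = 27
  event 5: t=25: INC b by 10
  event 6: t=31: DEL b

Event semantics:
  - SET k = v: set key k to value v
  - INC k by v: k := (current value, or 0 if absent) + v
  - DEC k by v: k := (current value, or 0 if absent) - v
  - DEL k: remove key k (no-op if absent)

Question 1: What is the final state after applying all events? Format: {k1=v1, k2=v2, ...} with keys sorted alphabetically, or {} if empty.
Answer: {c=2, d=27}

Derivation:
  after event 1 (t=5: DEC c by 13): {c=-13}
  after event 2 (t=9: INC c by 15): {c=2}
  after event 3 (t=14: DEL d): {c=2}
  after event 4 (t=15: SET d = 27): {c=2, d=27}
  after event 5 (t=25: INC b by 10): {b=10, c=2, d=27}
  after event 6 (t=31: DEL b): {c=2, d=27}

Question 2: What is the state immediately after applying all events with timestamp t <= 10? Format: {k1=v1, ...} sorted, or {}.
Apply events with t <= 10 (2 events):
  after event 1 (t=5: DEC c by 13): {c=-13}
  after event 2 (t=9: INC c by 15): {c=2}

Answer: {c=2}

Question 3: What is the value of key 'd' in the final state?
Answer: 27

Derivation:
Track key 'd' through all 6 events:
  event 1 (t=5: DEC c by 13): d unchanged
  event 2 (t=9: INC c by 15): d unchanged
  event 3 (t=14: DEL d): d (absent) -> (absent)
  event 4 (t=15: SET d = 27): d (absent) -> 27
  event 5 (t=25: INC b by 10): d unchanged
  event 6 (t=31: DEL b): d unchanged
Final: d = 27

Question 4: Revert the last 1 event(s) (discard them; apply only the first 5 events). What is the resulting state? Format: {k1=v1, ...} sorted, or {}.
Answer: {b=10, c=2, d=27}

Derivation:
Keep first 5 events (discard last 1):
  after event 1 (t=5: DEC c by 13): {c=-13}
  after event 2 (t=9: INC c by 15): {c=2}
  after event 3 (t=14: DEL d): {c=2}
  after event 4 (t=15: SET d = 27): {c=2, d=27}
  after event 5 (t=25: INC b by 10): {b=10, c=2, d=27}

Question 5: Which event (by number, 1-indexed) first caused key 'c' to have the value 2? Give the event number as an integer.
Looking for first event where c becomes 2:
  event 1: c = -13
  event 2: c -13 -> 2  <-- first match

Answer: 2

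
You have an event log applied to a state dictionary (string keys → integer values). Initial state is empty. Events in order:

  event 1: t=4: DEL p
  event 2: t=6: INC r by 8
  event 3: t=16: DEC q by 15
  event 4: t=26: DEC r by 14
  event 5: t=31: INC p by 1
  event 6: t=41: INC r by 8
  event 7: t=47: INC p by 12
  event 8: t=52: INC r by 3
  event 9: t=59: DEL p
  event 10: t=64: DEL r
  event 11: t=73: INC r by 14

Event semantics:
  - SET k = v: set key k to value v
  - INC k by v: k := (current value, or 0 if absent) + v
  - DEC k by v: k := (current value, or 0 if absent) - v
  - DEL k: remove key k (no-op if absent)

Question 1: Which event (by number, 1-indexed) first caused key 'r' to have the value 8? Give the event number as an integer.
Answer: 2

Derivation:
Looking for first event where r becomes 8:
  event 2: r (absent) -> 8  <-- first match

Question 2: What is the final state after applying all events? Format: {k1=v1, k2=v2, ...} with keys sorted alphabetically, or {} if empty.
Answer: {q=-15, r=14}

Derivation:
  after event 1 (t=4: DEL p): {}
  after event 2 (t=6: INC r by 8): {r=8}
  after event 3 (t=16: DEC q by 15): {q=-15, r=8}
  after event 4 (t=26: DEC r by 14): {q=-15, r=-6}
  after event 5 (t=31: INC p by 1): {p=1, q=-15, r=-6}
  after event 6 (t=41: INC r by 8): {p=1, q=-15, r=2}
  after event 7 (t=47: INC p by 12): {p=13, q=-15, r=2}
  after event 8 (t=52: INC r by 3): {p=13, q=-15, r=5}
  after event 9 (t=59: DEL p): {q=-15, r=5}
  after event 10 (t=64: DEL r): {q=-15}
  after event 11 (t=73: INC r by 14): {q=-15, r=14}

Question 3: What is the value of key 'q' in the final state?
Track key 'q' through all 11 events:
  event 1 (t=4: DEL p): q unchanged
  event 2 (t=6: INC r by 8): q unchanged
  event 3 (t=16: DEC q by 15): q (absent) -> -15
  event 4 (t=26: DEC r by 14): q unchanged
  event 5 (t=31: INC p by 1): q unchanged
  event 6 (t=41: INC r by 8): q unchanged
  event 7 (t=47: INC p by 12): q unchanged
  event 8 (t=52: INC r by 3): q unchanged
  event 9 (t=59: DEL p): q unchanged
  event 10 (t=64: DEL r): q unchanged
  event 11 (t=73: INC r by 14): q unchanged
Final: q = -15

Answer: -15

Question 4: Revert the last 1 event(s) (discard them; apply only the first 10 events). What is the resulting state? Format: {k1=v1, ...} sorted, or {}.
Keep first 10 events (discard last 1):
  after event 1 (t=4: DEL p): {}
  after event 2 (t=6: INC r by 8): {r=8}
  after event 3 (t=16: DEC q by 15): {q=-15, r=8}
  after event 4 (t=26: DEC r by 14): {q=-15, r=-6}
  after event 5 (t=31: INC p by 1): {p=1, q=-15, r=-6}
  after event 6 (t=41: INC r by 8): {p=1, q=-15, r=2}
  after event 7 (t=47: INC p by 12): {p=13, q=-15, r=2}
  after event 8 (t=52: INC r by 3): {p=13, q=-15, r=5}
  after event 9 (t=59: DEL p): {q=-15, r=5}
  after event 10 (t=64: DEL r): {q=-15}

Answer: {q=-15}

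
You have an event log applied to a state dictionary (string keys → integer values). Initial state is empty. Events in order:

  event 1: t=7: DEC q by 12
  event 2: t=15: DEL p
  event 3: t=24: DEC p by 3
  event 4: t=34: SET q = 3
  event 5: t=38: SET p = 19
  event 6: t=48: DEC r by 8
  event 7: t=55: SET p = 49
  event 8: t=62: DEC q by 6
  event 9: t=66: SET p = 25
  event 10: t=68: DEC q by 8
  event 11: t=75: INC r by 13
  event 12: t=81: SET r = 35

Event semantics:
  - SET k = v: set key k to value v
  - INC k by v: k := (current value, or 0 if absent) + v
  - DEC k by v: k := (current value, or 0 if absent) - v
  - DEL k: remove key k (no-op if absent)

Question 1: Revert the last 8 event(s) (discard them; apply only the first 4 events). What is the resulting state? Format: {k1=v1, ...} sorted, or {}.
Answer: {p=-3, q=3}

Derivation:
Keep first 4 events (discard last 8):
  after event 1 (t=7: DEC q by 12): {q=-12}
  after event 2 (t=15: DEL p): {q=-12}
  after event 3 (t=24: DEC p by 3): {p=-3, q=-12}
  after event 4 (t=34: SET q = 3): {p=-3, q=3}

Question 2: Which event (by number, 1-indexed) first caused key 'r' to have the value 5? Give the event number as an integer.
Looking for first event where r becomes 5:
  event 6: r = -8
  event 7: r = -8
  event 8: r = -8
  event 9: r = -8
  event 10: r = -8
  event 11: r -8 -> 5  <-- first match

Answer: 11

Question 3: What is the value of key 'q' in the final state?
Track key 'q' through all 12 events:
  event 1 (t=7: DEC q by 12): q (absent) -> -12
  event 2 (t=15: DEL p): q unchanged
  event 3 (t=24: DEC p by 3): q unchanged
  event 4 (t=34: SET q = 3): q -12 -> 3
  event 5 (t=38: SET p = 19): q unchanged
  event 6 (t=48: DEC r by 8): q unchanged
  event 7 (t=55: SET p = 49): q unchanged
  event 8 (t=62: DEC q by 6): q 3 -> -3
  event 9 (t=66: SET p = 25): q unchanged
  event 10 (t=68: DEC q by 8): q -3 -> -11
  event 11 (t=75: INC r by 13): q unchanged
  event 12 (t=81: SET r = 35): q unchanged
Final: q = -11

Answer: -11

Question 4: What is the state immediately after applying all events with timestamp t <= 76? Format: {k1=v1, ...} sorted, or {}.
Apply events with t <= 76 (11 events):
  after event 1 (t=7: DEC q by 12): {q=-12}
  after event 2 (t=15: DEL p): {q=-12}
  after event 3 (t=24: DEC p by 3): {p=-3, q=-12}
  after event 4 (t=34: SET q = 3): {p=-3, q=3}
  after event 5 (t=38: SET p = 19): {p=19, q=3}
  after event 6 (t=48: DEC r by 8): {p=19, q=3, r=-8}
  after event 7 (t=55: SET p = 49): {p=49, q=3, r=-8}
  after event 8 (t=62: DEC q by 6): {p=49, q=-3, r=-8}
  after event 9 (t=66: SET p = 25): {p=25, q=-3, r=-8}
  after event 10 (t=68: DEC q by 8): {p=25, q=-11, r=-8}
  after event 11 (t=75: INC r by 13): {p=25, q=-11, r=5}

Answer: {p=25, q=-11, r=5}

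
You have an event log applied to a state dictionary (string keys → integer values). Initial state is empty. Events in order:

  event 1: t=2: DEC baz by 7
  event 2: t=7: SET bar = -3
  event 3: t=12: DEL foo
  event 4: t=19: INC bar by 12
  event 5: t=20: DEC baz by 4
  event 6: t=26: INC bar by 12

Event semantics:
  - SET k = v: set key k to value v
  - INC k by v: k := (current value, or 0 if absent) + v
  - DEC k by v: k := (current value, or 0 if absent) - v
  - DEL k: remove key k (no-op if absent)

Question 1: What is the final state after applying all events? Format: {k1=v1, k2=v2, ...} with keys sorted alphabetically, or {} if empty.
  after event 1 (t=2: DEC baz by 7): {baz=-7}
  after event 2 (t=7: SET bar = -3): {bar=-3, baz=-7}
  after event 3 (t=12: DEL foo): {bar=-3, baz=-7}
  after event 4 (t=19: INC bar by 12): {bar=9, baz=-7}
  after event 5 (t=20: DEC baz by 4): {bar=9, baz=-11}
  after event 6 (t=26: INC bar by 12): {bar=21, baz=-11}

Answer: {bar=21, baz=-11}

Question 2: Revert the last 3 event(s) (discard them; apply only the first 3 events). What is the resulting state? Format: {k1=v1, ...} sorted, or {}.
Answer: {bar=-3, baz=-7}

Derivation:
Keep first 3 events (discard last 3):
  after event 1 (t=2: DEC baz by 7): {baz=-7}
  after event 2 (t=7: SET bar = -3): {bar=-3, baz=-7}
  after event 3 (t=12: DEL foo): {bar=-3, baz=-7}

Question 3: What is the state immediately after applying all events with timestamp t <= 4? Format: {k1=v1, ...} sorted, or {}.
Answer: {baz=-7}

Derivation:
Apply events with t <= 4 (1 events):
  after event 1 (t=2: DEC baz by 7): {baz=-7}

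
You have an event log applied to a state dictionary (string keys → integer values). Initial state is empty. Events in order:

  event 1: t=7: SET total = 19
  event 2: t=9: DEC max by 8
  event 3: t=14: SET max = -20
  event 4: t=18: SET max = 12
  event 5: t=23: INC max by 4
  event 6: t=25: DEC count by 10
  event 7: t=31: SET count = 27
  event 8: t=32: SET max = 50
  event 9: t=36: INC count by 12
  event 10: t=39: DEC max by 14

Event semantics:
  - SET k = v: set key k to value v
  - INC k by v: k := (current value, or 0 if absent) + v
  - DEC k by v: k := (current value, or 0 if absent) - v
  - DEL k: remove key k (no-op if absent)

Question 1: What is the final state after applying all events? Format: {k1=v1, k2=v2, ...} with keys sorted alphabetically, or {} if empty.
  after event 1 (t=7: SET total = 19): {total=19}
  after event 2 (t=9: DEC max by 8): {max=-8, total=19}
  after event 3 (t=14: SET max = -20): {max=-20, total=19}
  after event 4 (t=18: SET max = 12): {max=12, total=19}
  after event 5 (t=23: INC max by 4): {max=16, total=19}
  after event 6 (t=25: DEC count by 10): {count=-10, max=16, total=19}
  after event 7 (t=31: SET count = 27): {count=27, max=16, total=19}
  after event 8 (t=32: SET max = 50): {count=27, max=50, total=19}
  after event 9 (t=36: INC count by 12): {count=39, max=50, total=19}
  after event 10 (t=39: DEC max by 14): {count=39, max=36, total=19}

Answer: {count=39, max=36, total=19}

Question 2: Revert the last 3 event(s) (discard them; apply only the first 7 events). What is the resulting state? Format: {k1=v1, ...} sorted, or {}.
Keep first 7 events (discard last 3):
  after event 1 (t=7: SET total = 19): {total=19}
  after event 2 (t=9: DEC max by 8): {max=-8, total=19}
  after event 3 (t=14: SET max = -20): {max=-20, total=19}
  after event 4 (t=18: SET max = 12): {max=12, total=19}
  after event 5 (t=23: INC max by 4): {max=16, total=19}
  after event 6 (t=25: DEC count by 10): {count=-10, max=16, total=19}
  after event 7 (t=31: SET count = 27): {count=27, max=16, total=19}

Answer: {count=27, max=16, total=19}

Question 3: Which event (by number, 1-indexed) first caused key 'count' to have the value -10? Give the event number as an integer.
Looking for first event where count becomes -10:
  event 6: count (absent) -> -10  <-- first match

Answer: 6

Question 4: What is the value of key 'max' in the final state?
Track key 'max' through all 10 events:
  event 1 (t=7: SET total = 19): max unchanged
  event 2 (t=9: DEC max by 8): max (absent) -> -8
  event 3 (t=14: SET max = -20): max -8 -> -20
  event 4 (t=18: SET max = 12): max -20 -> 12
  event 5 (t=23: INC max by 4): max 12 -> 16
  event 6 (t=25: DEC count by 10): max unchanged
  event 7 (t=31: SET count = 27): max unchanged
  event 8 (t=32: SET max = 50): max 16 -> 50
  event 9 (t=36: INC count by 12): max unchanged
  event 10 (t=39: DEC max by 14): max 50 -> 36
Final: max = 36

Answer: 36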